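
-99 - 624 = -723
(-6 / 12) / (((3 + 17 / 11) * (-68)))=11 / 6800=0.00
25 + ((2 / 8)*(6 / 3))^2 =101 / 4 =25.25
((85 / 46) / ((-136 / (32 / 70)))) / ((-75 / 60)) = 4 / 805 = 0.00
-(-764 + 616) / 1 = 148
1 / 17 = 0.06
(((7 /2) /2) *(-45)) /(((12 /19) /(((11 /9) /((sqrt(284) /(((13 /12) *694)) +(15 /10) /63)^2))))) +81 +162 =-167980071709775133177 /4283621264180 +4974857931113202132 *sqrt(71) /1070905316045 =-71079.95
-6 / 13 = -0.46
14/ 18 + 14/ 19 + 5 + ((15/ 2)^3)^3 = 6573815023493/ 87552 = 75084692.79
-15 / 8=-1.88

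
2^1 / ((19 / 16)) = 32 / 19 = 1.68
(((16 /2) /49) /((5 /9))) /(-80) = -9 /2450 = -0.00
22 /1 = 22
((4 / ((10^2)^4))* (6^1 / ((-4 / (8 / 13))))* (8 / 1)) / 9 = -1 / 30468750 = -0.00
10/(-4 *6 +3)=-10/21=-0.48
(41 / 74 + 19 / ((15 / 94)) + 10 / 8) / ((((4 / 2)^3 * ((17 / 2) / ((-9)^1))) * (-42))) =268333 / 704480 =0.38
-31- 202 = -233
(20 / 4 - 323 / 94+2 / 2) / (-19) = -241 / 1786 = -0.13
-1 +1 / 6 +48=283 / 6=47.17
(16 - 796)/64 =-195/16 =-12.19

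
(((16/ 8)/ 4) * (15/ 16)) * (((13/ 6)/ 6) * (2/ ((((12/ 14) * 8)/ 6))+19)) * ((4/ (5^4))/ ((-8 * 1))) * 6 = -1079/ 64000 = -0.02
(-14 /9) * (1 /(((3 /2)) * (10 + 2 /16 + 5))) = -0.07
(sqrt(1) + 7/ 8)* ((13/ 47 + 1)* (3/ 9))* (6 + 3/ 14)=6525/ 1316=4.96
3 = 3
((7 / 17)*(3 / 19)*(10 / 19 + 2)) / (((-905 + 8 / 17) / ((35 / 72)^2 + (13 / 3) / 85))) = -886123 / 16986356820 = -0.00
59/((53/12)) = 708/53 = 13.36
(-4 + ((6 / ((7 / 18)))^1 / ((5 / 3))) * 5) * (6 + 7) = 3848 / 7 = 549.71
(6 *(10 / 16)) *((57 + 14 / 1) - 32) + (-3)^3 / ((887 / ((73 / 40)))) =5186979 / 35480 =146.19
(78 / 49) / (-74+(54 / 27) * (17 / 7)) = -39 / 1694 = -0.02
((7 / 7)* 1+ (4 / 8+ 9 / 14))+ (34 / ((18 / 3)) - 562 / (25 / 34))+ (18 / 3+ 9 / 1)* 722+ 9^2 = 5331107 / 525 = 10154.49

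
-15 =-15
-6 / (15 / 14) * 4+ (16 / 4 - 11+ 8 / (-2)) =-167 / 5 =-33.40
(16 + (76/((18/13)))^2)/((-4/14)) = -858662/81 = -10600.77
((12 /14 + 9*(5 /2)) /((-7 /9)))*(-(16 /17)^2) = 26.60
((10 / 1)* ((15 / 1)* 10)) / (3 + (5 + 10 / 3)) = 2250 / 17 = 132.35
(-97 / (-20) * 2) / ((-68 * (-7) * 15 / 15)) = 97 / 4760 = 0.02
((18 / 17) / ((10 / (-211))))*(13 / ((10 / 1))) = -29.04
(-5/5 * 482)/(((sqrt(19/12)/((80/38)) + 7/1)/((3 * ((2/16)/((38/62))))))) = -753076800/17744879 + 448260 * sqrt(57)/933941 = -38.82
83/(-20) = -83/20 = -4.15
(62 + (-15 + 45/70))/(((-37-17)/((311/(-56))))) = 207437/42336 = 4.90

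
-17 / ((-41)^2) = -17 / 1681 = -0.01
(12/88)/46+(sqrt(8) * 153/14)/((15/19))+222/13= 224703/13156+969 * sqrt(2)/35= 56.23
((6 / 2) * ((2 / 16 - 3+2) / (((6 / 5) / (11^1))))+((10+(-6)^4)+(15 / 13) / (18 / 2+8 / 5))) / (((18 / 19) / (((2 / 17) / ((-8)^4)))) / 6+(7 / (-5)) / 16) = 1342661505 / 5757082123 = 0.23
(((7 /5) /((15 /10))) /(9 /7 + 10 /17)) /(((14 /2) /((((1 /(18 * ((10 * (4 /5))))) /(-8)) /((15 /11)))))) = -1309 /28900800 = -0.00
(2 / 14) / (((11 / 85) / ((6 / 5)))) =102 / 77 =1.32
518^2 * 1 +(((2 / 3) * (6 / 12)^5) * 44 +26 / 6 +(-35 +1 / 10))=5365887 / 20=268294.35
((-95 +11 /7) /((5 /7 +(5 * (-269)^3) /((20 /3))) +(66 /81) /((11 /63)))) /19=7848 /23299726885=0.00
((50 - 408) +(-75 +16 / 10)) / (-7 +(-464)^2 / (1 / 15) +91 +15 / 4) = -2876 / 21530185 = -0.00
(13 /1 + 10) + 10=33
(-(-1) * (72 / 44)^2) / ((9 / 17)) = 612 / 121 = 5.06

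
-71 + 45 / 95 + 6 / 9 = -3982 / 57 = -69.86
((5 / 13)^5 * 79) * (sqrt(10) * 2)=4.21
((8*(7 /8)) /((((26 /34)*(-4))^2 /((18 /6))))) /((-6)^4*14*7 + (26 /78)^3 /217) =0.00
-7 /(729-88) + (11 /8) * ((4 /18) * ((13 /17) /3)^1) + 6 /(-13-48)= -2253785 /71789436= -0.03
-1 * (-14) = 14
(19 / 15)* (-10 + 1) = -57 / 5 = -11.40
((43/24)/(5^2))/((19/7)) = 301/11400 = 0.03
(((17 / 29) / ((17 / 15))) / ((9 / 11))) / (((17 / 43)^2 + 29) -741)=-101695 / 114509313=-0.00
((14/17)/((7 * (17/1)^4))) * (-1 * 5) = -10/1419857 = -0.00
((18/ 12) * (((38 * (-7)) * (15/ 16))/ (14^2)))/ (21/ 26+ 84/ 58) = -35815/ 42336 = -0.85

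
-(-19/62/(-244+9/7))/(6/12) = -133/52669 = -0.00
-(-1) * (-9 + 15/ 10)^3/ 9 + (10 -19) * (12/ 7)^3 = -253041/ 2744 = -92.22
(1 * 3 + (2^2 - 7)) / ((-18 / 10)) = 0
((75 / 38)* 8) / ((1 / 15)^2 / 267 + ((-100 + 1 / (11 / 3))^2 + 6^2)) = 545180625 / 344643291856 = 0.00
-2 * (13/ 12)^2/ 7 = -169/ 504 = -0.34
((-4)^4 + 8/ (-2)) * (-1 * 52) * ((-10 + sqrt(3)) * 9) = 1179360 - 117936 * sqrt(3) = 975088.86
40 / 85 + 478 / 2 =4071 / 17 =239.47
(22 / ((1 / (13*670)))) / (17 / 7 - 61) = -134134 / 41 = -3271.56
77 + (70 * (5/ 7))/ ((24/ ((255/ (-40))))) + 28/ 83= 170133/ 2656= 64.06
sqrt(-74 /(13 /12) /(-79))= 2 * sqrt(227994) /1027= 0.93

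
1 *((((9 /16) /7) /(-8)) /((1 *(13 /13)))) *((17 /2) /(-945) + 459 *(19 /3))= -5494213 /188160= -29.20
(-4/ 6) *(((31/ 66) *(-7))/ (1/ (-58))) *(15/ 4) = -31465/ 66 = -476.74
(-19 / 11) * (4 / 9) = -76 / 99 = -0.77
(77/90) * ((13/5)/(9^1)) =1001/4050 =0.25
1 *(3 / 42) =0.07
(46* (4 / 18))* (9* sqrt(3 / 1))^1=92* sqrt(3)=159.35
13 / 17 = 0.76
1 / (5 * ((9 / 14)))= 0.31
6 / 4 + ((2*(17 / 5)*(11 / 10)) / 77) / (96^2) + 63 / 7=16934417 / 1612800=10.50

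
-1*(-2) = 2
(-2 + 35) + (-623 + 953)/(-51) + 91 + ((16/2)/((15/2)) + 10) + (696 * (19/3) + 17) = 1161167/255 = 4553.60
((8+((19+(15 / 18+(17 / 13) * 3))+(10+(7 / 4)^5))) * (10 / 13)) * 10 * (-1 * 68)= -30427.12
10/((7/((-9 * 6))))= -540/7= -77.14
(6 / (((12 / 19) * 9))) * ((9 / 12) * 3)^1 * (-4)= -9.50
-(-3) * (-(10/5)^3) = -24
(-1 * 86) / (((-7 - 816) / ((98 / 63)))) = 1204 / 7407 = 0.16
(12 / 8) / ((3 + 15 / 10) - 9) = -1 / 3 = -0.33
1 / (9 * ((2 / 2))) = 1 / 9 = 0.11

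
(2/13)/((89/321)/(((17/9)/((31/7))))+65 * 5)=12733/26952263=0.00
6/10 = 0.60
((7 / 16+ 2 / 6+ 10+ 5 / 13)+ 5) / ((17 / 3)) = 593 / 208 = 2.85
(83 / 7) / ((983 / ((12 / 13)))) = 996 / 89453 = 0.01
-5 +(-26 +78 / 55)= -1627 / 55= -29.58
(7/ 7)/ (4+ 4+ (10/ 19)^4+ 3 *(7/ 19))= 130321/ 1196607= 0.11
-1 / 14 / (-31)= 1 / 434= 0.00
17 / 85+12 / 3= 21 / 5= 4.20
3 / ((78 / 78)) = 3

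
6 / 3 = 2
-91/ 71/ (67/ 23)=-2093/ 4757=-0.44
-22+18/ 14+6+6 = -61/ 7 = -8.71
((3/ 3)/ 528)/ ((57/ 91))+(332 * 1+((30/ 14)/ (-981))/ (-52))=99110293537/ 298522224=332.00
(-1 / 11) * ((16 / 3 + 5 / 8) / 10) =-13 / 240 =-0.05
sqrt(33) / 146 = 0.04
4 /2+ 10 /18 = 23 /9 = 2.56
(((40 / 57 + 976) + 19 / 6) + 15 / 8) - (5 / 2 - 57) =157509 / 152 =1036.24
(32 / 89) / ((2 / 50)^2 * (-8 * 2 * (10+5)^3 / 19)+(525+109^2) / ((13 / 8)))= 0.00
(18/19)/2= 9/19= 0.47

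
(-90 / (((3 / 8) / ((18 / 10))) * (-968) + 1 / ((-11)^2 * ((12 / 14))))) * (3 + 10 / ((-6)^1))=9680 / 16267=0.60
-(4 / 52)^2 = -1 / 169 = -0.01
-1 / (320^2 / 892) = -223 / 25600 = -0.01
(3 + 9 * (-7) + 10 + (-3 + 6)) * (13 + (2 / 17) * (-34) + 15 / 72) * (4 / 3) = -10387 / 18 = -577.06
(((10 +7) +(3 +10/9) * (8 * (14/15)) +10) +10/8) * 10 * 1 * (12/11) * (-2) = -127324/99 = -1286.10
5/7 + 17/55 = 394/385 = 1.02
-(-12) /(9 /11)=44 /3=14.67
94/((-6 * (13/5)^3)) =-5875/6591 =-0.89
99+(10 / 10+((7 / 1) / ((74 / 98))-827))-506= -45278 / 37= -1223.73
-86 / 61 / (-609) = 86 / 37149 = 0.00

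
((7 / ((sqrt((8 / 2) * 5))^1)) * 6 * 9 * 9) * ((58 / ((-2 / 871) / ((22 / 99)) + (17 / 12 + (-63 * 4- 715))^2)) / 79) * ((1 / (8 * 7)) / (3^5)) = 909324 * sqrt(5) / 46190988859685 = 0.00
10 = 10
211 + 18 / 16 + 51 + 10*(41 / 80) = 1073 / 4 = 268.25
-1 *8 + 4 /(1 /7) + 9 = 29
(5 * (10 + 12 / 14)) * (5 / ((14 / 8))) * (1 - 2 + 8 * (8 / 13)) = 387600 / 637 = 608.48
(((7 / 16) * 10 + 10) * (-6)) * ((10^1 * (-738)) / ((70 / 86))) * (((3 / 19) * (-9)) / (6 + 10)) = -147801105 / 2128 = -69455.41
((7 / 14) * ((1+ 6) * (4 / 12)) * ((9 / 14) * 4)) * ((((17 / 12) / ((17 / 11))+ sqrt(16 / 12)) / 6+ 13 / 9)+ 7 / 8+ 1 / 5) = sqrt(3) / 3+ 481 / 60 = 8.59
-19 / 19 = -1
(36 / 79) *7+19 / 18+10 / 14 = 49369 / 9954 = 4.96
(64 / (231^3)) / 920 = 8 / 1417534965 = 0.00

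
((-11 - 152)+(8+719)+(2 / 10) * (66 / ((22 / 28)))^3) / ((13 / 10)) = 1191048 / 13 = 91619.08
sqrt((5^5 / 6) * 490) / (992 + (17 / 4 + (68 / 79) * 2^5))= 39500 * sqrt(3) / 138651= 0.49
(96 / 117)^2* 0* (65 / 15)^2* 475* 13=0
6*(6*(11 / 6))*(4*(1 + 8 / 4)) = 792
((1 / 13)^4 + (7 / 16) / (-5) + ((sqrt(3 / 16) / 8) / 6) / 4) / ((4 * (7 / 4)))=-0.01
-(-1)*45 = 45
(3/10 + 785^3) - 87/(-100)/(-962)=46535463353773/96200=483736625.30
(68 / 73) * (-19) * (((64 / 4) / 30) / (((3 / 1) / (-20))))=41344 / 657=62.93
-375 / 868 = -0.43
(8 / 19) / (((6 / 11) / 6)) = 88 / 19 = 4.63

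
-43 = -43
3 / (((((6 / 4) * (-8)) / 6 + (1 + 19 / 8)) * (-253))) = -24 / 2783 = -0.01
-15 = -15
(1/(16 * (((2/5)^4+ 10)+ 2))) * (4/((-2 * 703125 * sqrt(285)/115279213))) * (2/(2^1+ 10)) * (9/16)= -6067327 * sqrt(285)/10823040000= -0.01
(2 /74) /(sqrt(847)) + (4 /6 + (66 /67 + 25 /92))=sqrt(7) /2849 + 35569 /18492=1.92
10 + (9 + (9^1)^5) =59068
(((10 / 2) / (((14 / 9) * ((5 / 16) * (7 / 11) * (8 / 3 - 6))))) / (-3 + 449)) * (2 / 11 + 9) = -5454 / 54635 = -0.10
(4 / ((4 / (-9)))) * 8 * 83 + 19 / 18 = -107549 / 18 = -5974.94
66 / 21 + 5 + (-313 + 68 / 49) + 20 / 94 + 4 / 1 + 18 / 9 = -684582 / 2303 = -297.26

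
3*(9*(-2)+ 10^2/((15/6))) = 66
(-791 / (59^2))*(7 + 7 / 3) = -22148 / 10443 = -2.12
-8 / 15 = -0.53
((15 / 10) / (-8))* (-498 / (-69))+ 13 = 2143 / 184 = 11.65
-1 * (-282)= 282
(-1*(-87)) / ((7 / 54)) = 4698 / 7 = 671.14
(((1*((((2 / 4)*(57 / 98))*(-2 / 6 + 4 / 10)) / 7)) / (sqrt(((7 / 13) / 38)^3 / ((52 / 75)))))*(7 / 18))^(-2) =250151186250 / 70719863539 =3.54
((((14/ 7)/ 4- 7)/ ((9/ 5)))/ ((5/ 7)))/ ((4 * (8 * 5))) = -91/ 2880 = -0.03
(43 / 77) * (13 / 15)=559 / 1155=0.48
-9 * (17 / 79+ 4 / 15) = -1713 / 395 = -4.34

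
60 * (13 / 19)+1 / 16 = 12499 / 304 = 41.12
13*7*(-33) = -3003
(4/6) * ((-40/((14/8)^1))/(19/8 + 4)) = -2560/1071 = -2.39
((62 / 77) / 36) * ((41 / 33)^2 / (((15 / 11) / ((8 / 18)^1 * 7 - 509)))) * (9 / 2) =-237261383 / 4116420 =-57.64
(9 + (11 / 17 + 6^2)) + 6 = 878 / 17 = 51.65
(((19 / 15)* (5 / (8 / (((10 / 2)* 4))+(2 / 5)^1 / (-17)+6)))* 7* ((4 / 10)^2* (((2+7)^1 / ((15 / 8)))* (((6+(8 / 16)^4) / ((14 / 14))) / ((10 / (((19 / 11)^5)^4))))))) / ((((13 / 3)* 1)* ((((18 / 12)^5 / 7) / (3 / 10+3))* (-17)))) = -27157101864244822772538914076056 / 3635946151589775036091381875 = -7469.06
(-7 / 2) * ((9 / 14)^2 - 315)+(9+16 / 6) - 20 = 183577 / 168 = 1092.72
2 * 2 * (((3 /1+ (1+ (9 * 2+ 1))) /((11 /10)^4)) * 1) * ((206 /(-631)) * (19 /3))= -3600880000 /27715413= -129.92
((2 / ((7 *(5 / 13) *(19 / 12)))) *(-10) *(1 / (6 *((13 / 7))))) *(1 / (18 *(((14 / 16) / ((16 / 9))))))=-512 / 10773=-0.05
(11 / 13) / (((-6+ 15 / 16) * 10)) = -88 / 5265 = -0.02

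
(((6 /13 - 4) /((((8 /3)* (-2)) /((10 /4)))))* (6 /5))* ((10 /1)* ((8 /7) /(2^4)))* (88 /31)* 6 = 68310 /2821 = 24.21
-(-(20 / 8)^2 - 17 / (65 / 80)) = 1413 / 52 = 27.17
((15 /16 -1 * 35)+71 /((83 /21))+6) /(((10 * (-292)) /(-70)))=-93877 /387776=-0.24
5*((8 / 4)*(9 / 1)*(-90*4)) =-32400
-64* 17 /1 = -1088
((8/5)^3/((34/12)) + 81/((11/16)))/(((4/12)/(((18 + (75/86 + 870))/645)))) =106553591928/216101875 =493.07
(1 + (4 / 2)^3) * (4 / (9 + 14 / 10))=45 / 13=3.46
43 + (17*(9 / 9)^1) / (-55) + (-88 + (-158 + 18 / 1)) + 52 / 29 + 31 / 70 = -4088023 / 22330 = -183.07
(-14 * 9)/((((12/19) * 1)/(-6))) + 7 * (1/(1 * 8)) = 9583/8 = 1197.88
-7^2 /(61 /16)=-784 /61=-12.85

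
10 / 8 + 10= 45 / 4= 11.25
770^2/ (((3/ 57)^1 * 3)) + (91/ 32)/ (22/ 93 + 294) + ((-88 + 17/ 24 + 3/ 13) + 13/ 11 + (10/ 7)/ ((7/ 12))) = 69117350309932835/ 18406996608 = 3754949.91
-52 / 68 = -0.76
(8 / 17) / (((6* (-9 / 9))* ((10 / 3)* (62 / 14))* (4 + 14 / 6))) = -42 / 50065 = -0.00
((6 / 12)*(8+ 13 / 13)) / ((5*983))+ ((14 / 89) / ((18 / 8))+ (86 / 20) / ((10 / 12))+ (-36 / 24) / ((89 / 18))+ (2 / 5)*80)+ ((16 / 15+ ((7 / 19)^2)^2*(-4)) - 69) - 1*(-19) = -61975772569651 / 5130626997150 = -12.08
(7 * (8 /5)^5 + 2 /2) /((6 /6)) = 232501 /3125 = 74.40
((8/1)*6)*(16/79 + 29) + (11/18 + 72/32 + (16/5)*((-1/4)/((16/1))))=9986227/7110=1404.53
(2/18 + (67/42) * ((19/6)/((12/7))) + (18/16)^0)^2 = 16.47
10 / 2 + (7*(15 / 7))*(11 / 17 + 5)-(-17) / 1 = 1814 / 17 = 106.71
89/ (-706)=-0.13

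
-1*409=-409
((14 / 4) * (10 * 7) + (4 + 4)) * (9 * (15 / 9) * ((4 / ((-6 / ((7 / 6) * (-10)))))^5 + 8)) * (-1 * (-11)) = 23393513834680 / 19683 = 1188513632.81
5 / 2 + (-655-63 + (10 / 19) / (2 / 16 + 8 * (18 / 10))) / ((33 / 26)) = -410309869 / 728574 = -563.17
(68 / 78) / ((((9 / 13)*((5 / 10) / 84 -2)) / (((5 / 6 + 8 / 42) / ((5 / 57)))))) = -111112 / 15075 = -7.37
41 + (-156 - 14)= -129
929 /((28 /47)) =43663 /28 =1559.39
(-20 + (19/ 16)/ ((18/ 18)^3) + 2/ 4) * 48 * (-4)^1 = 3516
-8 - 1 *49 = -57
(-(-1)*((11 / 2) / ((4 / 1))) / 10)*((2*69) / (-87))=-253 / 1160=-0.22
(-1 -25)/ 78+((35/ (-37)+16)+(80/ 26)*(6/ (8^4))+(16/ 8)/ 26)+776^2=222454099841/ 369408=602190.80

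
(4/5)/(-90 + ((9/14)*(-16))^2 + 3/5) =196/4017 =0.05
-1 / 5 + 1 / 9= -4 / 45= -0.09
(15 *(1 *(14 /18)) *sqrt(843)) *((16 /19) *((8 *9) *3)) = 40320 *sqrt(843) /19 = 61614.19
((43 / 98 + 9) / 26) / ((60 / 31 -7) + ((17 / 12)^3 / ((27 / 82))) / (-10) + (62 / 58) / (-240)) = -48497454000 / 792521128763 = -0.06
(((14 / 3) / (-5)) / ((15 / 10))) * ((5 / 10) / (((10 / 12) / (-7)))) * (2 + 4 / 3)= 392 / 45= 8.71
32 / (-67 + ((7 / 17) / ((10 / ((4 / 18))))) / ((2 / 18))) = -0.48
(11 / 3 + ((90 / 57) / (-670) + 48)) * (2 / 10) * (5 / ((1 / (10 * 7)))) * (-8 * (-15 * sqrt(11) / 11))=552456800 * sqrt(11) / 14003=130849.95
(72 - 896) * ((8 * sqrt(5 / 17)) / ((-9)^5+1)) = 824 * sqrt(85) / 125477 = 0.06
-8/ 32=-0.25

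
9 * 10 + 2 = 92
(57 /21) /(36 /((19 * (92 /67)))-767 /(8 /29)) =-66424 /68007569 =-0.00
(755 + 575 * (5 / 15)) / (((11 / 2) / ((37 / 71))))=2960 / 33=89.70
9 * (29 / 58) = 9 / 2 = 4.50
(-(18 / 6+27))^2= 900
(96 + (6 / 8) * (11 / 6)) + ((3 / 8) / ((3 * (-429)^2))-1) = 35473903 / 368082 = 96.38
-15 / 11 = -1.36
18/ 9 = 2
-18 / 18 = -1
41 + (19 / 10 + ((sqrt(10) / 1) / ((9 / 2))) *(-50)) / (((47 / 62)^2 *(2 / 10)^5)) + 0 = -180698.01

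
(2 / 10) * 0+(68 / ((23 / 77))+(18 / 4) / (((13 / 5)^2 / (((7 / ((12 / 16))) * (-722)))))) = -16551416 / 3887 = -4258.15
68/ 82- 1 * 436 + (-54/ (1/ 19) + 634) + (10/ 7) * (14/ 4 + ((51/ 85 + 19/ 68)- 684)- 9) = -17670903/ 9758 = -1810.91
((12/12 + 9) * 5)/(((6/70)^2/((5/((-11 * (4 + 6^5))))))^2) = 37515625/11864776968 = 0.00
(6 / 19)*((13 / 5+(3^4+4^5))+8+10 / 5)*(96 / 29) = 3218688 / 2755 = 1168.31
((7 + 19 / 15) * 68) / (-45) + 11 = -1007 / 675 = -1.49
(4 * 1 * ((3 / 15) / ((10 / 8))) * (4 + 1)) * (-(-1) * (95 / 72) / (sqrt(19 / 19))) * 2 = 8.44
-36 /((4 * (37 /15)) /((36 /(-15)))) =8.76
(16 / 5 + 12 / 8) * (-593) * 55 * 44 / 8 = -3372391 / 4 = -843097.75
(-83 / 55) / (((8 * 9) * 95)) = -83 / 376200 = -0.00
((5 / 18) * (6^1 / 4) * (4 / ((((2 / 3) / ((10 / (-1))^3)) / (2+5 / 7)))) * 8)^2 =144400000000 / 49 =2946938775.51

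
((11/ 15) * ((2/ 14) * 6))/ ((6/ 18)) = 66/ 35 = 1.89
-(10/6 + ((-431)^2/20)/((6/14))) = -1300427/60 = -21673.78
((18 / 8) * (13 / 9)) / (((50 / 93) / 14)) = 8463 / 100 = 84.63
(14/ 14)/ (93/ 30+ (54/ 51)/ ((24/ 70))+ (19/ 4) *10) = 170/ 9127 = 0.02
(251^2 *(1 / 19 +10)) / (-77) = -12033191 / 1463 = -8225.01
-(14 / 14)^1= -1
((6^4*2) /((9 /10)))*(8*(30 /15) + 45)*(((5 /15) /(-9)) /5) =-3904 /3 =-1301.33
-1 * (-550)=550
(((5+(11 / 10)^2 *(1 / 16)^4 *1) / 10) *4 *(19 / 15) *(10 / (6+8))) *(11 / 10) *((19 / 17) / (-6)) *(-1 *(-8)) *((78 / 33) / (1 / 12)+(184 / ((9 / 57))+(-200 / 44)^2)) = -434541143707081 / 120637440000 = -3602.04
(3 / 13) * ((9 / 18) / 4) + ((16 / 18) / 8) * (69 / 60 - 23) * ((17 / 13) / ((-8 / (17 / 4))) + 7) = -88007 / 5760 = -15.28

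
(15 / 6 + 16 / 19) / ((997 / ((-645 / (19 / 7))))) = -573405 / 719834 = -0.80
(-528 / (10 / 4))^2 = 1115136 / 25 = 44605.44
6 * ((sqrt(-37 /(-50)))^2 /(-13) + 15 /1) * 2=58278 /325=179.32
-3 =-3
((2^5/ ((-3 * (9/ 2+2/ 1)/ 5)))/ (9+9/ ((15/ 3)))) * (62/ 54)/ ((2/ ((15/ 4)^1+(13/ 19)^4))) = -6414082900/ 3705156351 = -1.73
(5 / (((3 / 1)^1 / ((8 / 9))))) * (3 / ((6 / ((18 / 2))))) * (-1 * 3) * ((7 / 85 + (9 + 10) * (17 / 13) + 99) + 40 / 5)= -583124 / 221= -2638.57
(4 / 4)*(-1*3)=-3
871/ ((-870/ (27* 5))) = -135.16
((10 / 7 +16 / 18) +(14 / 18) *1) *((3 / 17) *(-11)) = -715 / 119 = -6.01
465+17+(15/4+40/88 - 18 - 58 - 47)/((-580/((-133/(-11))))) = 484.48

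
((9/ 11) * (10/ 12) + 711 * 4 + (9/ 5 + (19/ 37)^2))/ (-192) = -14.83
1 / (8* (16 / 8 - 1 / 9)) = 9 / 136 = 0.07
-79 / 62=-1.27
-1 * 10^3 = -1000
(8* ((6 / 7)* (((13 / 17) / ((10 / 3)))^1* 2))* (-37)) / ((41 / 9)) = -623376 / 24395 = -25.55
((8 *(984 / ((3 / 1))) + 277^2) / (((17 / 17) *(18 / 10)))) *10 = 440850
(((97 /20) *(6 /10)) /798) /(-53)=-97 /1409800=-0.00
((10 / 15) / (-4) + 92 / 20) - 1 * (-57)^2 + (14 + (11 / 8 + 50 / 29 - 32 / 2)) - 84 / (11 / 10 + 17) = -2045918527 / 629880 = -3248.11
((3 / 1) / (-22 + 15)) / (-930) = 1 / 2170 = 0.00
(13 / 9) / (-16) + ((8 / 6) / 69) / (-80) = -1499 / 16560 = -0.09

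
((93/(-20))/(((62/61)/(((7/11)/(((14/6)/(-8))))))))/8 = 549/440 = 1.25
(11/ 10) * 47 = 517/ 10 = 51.70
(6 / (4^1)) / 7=3 / 14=0.21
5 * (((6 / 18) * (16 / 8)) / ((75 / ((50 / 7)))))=20 / 63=0.32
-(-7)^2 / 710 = -49 / 710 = -0.07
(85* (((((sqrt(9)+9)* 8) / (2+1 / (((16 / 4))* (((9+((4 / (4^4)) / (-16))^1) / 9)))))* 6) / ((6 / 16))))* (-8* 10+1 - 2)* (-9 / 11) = 3845539.09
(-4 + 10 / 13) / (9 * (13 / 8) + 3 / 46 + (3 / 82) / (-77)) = -8132432 / 36976745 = -0.22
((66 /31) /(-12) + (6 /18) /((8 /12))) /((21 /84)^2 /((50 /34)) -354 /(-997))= 3988000 /4915019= 0.81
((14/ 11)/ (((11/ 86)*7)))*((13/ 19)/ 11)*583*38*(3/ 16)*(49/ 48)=1451723/ 3872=374.93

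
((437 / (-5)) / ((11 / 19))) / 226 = -8303 / 12430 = -0.67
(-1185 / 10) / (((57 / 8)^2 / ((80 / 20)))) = -10112 / 1083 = -9.34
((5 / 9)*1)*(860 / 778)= 2150 / 3501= 0.61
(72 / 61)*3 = 216 / 61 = 3.54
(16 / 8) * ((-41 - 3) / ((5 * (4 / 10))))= -44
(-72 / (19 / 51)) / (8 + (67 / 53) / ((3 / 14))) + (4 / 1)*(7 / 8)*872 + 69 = 3837263 / 1235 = 3107.10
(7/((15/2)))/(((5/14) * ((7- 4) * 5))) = 196/1125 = 0.17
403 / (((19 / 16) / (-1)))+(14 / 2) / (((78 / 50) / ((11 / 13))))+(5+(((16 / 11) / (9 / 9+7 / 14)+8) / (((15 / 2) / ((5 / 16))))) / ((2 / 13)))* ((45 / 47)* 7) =-2846513069 / 9960522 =-285.78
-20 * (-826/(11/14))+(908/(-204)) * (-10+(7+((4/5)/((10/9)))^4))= 1536731765601/73046875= 21037.61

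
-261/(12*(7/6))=-18.64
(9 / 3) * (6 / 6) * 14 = 42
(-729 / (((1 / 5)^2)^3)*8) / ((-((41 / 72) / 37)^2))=646704648000000 / 1681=384714246281.98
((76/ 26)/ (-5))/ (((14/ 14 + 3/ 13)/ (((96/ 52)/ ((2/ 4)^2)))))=-228/ 65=-3.51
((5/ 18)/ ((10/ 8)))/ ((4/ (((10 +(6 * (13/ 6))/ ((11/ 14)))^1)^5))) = 1061412655616/ 1449459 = 732281.94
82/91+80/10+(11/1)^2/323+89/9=5069746/264537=19.16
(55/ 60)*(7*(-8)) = -154/ 3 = -51.33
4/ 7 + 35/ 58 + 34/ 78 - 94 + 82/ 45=-90.57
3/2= 1.50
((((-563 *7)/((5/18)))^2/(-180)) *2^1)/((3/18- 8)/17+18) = -28515799116/223625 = -127516.15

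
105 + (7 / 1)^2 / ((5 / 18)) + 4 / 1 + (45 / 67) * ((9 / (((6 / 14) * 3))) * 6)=105059 / 335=313.61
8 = 8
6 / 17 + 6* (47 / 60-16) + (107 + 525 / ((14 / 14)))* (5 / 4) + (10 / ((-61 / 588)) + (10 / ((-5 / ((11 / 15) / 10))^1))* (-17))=94131523 / 155550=605.15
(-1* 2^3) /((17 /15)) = -120 /17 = -7.06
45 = 45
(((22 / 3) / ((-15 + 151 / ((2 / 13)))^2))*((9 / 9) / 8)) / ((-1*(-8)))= 11 / 89675736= 0.00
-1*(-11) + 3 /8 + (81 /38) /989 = 11.38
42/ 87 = 0.48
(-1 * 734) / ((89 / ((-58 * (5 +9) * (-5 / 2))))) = -16741.80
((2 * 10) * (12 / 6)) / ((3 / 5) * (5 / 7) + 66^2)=56 / 6099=0.01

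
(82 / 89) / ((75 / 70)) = 1148 / 1335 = 0.86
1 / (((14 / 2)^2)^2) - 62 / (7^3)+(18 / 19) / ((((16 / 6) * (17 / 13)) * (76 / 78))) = 11608721 / 117879496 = 0.10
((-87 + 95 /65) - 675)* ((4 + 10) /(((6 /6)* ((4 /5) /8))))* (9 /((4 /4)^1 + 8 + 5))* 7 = -6228810 /13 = -479139.23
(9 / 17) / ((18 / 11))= 11 / 34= 0.32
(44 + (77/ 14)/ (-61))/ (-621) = -0.07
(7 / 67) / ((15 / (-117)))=-273 / 335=-0.81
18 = 18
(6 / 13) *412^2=1018464 / 13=78343.38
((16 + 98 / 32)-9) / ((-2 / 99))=-15939 / 32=-498.09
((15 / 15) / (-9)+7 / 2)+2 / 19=1195 / 342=3.49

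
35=35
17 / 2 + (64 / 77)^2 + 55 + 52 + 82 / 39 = 54706205 / 462462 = 118.29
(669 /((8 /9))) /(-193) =-6021 /1544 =-3.90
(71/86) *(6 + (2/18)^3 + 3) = 232951/31347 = 7.43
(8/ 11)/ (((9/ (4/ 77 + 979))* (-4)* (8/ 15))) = -125645/ 3388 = -37.09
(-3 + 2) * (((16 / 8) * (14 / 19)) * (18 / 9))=-56 / 19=-2.95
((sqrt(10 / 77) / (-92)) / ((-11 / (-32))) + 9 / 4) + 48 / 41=561 / 164-8*sqrt(770) / 19481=3.41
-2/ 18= -1/ 9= -0.11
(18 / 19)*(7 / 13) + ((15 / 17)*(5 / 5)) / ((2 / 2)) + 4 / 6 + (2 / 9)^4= 56795777 / 27549639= 2.06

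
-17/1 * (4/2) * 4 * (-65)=8840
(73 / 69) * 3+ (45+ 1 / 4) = 4455 / 92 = 48.42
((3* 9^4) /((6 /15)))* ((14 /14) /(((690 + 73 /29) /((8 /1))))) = 568.45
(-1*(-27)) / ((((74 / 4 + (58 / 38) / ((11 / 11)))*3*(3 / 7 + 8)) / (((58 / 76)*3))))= 5481 / 44899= 0.12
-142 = -142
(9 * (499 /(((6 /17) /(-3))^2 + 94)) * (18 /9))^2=1684541814201 /184552225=9127.72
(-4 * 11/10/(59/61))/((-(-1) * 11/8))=-976/295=-3.31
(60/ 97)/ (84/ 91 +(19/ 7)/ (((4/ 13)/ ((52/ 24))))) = 131040/ 4244623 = 0.03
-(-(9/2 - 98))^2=-34969/4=-8742.25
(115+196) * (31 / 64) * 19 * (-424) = -9708487 / 8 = -1213560.88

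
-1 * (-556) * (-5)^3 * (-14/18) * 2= 973000/9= 108111.11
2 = 2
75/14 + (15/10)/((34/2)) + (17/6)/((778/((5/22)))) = 66557123/12220824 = 5.45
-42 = -42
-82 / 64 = -41 / 32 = -1.28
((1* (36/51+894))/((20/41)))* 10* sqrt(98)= 2182635* sqrt(2)/17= 181571.30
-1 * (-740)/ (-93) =-740/ 93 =-7.96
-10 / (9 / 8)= -80 / 9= -8.89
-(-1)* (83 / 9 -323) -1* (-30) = -2554 / 9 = -283.78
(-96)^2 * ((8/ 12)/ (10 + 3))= 472.62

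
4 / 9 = 0.44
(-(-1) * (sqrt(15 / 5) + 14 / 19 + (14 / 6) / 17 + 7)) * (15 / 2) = 72.05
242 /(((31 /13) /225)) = 707850 /31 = 22833.87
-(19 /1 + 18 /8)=-85 /4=-21.25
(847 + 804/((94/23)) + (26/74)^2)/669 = 1.56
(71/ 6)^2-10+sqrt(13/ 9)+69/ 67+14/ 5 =135.06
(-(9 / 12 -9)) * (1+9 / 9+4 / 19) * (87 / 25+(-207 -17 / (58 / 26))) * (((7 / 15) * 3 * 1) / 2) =-742576527 / 275500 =-2695.38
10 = 10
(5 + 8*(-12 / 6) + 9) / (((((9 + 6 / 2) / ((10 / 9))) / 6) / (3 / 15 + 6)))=-6.89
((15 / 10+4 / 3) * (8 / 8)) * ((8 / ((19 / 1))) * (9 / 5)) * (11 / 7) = 2244 / 665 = 3.37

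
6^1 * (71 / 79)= 426 / 79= 5.39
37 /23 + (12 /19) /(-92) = 700 /437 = 1.60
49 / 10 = 4.90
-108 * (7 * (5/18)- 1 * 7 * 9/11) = 4494/11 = 408.55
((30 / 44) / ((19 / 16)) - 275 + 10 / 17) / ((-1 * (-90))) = -21621 / 7106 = -3.04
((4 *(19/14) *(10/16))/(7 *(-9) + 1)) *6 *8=-2.63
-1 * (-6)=6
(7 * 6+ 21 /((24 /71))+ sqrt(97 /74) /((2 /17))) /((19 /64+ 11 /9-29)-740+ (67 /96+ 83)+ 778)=1.21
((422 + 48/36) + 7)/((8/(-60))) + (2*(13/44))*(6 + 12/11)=-780041/242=-3223.31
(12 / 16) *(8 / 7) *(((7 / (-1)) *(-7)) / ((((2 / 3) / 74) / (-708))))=-3300696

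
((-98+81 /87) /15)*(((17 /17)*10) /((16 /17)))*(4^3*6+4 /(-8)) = -36704785 /1392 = -26368.38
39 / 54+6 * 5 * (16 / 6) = 1453 / 18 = 80.72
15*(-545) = -8175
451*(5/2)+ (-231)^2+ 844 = 110665/2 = 55332.50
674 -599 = 75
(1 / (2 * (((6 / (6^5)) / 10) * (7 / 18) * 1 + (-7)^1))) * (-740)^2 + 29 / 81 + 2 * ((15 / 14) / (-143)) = -739823628889894 / 18914494599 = -39114.11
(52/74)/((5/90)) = 468/37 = 12.65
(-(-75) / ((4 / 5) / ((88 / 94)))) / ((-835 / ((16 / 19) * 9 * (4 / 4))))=-118800 / 149131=-0.80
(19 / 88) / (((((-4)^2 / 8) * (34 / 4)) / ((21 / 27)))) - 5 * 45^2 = -136322867 / 13464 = -10124.99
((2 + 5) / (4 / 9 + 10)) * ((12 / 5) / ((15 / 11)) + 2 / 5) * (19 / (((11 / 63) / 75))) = 6108291 / 517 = 11814.88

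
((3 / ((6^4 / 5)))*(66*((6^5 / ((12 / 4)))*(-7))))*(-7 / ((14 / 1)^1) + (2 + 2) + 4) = -103950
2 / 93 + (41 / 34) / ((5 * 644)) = 222773 / 10181640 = 0.02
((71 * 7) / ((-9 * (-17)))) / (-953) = -497 / 145809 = -0.00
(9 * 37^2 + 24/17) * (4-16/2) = -837924/17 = -49289.65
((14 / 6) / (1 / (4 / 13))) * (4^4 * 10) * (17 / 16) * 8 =609280 / 39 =15622.56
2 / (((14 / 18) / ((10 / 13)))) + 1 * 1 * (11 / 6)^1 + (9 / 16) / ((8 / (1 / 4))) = 535193 / 139776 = 3.83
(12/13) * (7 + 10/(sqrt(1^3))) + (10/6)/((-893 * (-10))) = 1093045/69654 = 15.69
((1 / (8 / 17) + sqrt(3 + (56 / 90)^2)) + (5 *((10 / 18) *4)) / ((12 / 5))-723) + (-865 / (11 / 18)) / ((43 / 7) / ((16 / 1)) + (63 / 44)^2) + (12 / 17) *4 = -78425057345 / 60562296 + 19 *sqrt(19) / 45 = -1293.11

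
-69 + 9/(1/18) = 93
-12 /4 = -3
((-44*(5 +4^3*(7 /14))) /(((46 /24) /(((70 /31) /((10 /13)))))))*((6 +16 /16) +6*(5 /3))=-42387.37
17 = 17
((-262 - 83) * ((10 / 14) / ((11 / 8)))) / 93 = -4600 / 2387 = -1.93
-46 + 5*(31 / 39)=-1639 / 39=-42.03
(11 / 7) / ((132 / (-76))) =-19 / 21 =-0.90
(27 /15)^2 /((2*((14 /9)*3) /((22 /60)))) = 891 /7000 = 0.13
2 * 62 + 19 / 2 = 267 / 2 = 133.50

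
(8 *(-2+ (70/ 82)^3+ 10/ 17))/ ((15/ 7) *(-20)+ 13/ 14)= 103625648/ 687762659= 0.15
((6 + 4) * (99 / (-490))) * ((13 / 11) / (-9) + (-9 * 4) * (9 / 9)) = 73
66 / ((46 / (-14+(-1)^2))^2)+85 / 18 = 47579 / 4761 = 9.99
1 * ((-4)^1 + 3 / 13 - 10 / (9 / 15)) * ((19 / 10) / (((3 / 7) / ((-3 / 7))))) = 15143 / 390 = 38.83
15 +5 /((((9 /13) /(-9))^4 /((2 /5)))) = 57137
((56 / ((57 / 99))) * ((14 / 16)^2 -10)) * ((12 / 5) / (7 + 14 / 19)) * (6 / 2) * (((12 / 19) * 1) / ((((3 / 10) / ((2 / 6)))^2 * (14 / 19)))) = -43340 / 49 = -884.49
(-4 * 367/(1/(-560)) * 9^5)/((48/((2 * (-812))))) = -1642371564960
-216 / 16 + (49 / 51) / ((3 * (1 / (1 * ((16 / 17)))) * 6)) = -209897 / 15606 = -13.45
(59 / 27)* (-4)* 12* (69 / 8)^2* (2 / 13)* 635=-762268.65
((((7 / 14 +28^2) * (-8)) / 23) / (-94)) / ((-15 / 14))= -14644 / 5405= -2.71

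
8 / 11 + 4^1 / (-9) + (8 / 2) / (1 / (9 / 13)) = 3928 / 1287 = 3.05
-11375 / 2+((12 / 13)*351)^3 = 68013073 / 2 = 34006536.50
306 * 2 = 612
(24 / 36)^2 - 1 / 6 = 5 / 18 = 0.28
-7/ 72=-0.10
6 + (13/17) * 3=141/17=8.29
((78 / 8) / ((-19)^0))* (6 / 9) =13 / 2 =6.50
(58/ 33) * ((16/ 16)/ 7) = 58/ 231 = 0.25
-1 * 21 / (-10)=21 / 10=2.10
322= 322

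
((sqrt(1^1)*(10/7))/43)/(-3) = -10/903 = -0.01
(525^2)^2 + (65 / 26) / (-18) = 2734889062495 / 36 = 75969140624.86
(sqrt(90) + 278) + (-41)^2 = 1968.49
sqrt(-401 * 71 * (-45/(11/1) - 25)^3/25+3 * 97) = sqrt(410496860851)/121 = 5295.04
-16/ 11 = -1.45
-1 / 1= -1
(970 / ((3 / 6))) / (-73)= -1940 / 73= -26.58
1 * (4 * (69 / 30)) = 46 / 5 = 9.20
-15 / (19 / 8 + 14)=-120 / 131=-0.92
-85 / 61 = -1.39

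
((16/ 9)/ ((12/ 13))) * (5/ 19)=260/ 513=0.51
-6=-6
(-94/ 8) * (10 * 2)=-235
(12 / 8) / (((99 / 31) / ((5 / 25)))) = 31 / 330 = 0.09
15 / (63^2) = 5 / 1323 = 0.00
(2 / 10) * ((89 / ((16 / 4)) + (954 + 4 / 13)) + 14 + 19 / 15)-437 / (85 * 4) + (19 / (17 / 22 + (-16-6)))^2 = 715304269166 / 3614825175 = 197.88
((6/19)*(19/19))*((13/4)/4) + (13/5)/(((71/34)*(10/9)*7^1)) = 786903/1888600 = 0.42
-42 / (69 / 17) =-238 / 23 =-10.35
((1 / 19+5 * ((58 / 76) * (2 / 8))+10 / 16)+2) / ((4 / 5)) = 345 / 76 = 4.54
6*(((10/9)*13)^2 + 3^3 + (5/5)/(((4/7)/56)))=54050/27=2001.85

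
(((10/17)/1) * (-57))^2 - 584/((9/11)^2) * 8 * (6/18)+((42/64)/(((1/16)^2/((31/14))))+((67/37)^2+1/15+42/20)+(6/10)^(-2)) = -158044242383/192281526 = -821.94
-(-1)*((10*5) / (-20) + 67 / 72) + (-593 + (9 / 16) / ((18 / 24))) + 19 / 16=-85339 / 144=-592.63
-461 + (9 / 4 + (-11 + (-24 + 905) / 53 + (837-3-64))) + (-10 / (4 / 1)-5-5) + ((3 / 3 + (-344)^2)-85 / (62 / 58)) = 118561.86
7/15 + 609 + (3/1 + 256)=13027/15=868.47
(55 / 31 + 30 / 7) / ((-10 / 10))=-1315 / 217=-6.06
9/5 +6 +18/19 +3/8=9.12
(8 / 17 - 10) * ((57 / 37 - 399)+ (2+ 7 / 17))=40254570 / 10693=3764.57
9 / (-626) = -9 / 626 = -0.01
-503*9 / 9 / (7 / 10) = -5030 / 7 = -718.57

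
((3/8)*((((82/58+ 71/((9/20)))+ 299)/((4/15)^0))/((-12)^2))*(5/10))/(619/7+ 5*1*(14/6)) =209279/35111808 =0.01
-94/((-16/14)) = 329/4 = 82.25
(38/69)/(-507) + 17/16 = 594103/559728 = 1.06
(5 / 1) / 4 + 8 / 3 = 47 / 12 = 3.92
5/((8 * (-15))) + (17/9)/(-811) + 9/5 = 1.76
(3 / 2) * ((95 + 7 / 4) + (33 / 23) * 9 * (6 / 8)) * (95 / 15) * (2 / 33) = 61.28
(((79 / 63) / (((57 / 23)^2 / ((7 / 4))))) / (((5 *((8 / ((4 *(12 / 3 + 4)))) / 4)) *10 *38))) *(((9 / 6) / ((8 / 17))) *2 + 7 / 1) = 4471637 / 111115800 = 0.04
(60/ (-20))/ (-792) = 1/ 264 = 0.00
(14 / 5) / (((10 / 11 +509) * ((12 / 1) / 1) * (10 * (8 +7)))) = 77 / 25240500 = 0.00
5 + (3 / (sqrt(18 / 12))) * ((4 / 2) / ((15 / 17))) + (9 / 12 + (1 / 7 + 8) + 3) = 34 * sqrt(6) / 15 + 473 / 28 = 22.45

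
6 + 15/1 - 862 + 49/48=-40319/48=-839.98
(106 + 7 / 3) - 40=205 / 3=68.33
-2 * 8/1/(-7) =16/7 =2.29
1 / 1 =1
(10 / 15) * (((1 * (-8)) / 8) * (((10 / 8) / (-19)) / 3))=5 / 342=0.01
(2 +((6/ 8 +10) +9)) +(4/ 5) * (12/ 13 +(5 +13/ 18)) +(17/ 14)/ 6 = 27.27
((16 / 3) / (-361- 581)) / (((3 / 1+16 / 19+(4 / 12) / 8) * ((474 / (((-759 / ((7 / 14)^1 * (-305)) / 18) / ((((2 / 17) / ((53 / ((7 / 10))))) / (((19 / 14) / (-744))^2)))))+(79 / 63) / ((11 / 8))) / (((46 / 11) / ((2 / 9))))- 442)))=-122808145248 / 3546474175702788187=-0.00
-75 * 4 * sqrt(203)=-300 * sqrt(203)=-4274.34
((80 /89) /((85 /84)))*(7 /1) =9408 /1513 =6.22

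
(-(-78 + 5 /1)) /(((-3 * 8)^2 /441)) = 3577 /64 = 55.89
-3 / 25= -0.12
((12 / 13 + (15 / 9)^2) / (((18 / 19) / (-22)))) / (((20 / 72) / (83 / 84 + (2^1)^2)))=-37918243 / 24570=-1543.27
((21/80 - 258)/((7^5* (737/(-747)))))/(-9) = -1711377/990940720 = -0.00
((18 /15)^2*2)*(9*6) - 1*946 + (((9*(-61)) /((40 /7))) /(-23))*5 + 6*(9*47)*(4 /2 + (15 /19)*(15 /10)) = 639062873 /87400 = 7311.93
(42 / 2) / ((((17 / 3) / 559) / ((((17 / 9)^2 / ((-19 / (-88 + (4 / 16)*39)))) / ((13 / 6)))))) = 1601621 / 114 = 14049.31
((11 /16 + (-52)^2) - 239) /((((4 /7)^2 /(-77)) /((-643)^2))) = -61541314330727 /256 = -240395759104.40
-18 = -18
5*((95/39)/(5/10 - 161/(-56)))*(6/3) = 7600/1053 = 7.22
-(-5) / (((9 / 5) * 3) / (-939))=-7825 / 9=-869.44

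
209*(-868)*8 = -1451296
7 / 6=1.17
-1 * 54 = -54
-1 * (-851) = 851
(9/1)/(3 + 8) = 9/11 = 0.82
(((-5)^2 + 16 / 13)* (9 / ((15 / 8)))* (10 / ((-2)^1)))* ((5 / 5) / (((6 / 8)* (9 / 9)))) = -10912 / 13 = -839.38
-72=-72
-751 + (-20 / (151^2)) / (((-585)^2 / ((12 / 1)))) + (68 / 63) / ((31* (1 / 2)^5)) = -84650444125417 / 112884444855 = -749.89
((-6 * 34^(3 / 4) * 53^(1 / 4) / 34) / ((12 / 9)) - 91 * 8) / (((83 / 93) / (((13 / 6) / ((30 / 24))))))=-586768 / 415 - 3627 * 34^(3 / 4) * 53^(1 / 4) / 14110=-1423.66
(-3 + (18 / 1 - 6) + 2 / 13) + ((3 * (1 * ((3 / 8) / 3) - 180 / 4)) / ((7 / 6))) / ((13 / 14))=-2993 / 26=-115.12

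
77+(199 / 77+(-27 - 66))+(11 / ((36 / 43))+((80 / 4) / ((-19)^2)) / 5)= -265799 / 1000692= -0.27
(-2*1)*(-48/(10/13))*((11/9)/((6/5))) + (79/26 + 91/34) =264191/1989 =132.83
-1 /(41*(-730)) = 0.00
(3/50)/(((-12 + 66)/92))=23/225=0.10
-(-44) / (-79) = -44 / 79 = -0.56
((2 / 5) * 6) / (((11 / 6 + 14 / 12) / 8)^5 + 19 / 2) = 393216 / 1557695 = 0.25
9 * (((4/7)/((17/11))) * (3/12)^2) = 99/476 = 0.21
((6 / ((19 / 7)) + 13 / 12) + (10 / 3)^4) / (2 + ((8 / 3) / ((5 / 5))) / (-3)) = 780277 / 6840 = 114.08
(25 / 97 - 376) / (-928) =36447 / 90016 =0.40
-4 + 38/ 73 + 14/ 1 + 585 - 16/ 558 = 12128383/ 20367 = 595.49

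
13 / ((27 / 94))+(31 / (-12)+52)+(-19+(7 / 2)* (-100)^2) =3788173 / 108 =35075.68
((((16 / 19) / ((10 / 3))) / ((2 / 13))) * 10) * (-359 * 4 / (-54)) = 74672 / 171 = 436.68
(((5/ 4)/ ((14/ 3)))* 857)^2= 165251025/ 3136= 52694.84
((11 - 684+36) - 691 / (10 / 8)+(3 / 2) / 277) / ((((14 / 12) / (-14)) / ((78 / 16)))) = 385600527 / 5540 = 69602.98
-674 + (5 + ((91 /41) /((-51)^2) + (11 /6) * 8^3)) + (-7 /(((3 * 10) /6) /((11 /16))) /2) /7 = 4600045189 /17062560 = 269.60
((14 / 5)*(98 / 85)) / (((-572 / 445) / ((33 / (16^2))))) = -91581 / 282880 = -0.32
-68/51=-4/3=-1.33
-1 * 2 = -2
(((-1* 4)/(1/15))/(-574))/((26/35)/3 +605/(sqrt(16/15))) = -187200/2481786315919 +114345000* sqrt(15)/2481786315919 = 0.00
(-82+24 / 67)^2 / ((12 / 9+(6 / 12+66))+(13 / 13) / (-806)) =36174368100 / 368138401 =98.26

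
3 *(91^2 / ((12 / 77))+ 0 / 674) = 637637 / 4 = 159409.25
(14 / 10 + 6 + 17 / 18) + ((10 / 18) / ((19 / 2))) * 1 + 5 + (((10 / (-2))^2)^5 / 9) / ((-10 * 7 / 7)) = -92761978 / 855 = -108493.54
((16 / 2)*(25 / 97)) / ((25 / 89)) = 712 / 97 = 7.34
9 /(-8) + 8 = 55 /8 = 6.88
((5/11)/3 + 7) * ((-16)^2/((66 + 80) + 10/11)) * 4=15104/303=49.85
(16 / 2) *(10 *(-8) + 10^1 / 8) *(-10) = 6300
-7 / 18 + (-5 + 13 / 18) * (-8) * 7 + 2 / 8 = 2873 / 12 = 239.42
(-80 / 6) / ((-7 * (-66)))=-20 / 693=-0.03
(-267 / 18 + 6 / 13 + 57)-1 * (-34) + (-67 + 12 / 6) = 907 / 78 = 11.63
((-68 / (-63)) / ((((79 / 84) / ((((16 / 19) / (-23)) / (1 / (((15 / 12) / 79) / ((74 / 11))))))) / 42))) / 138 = -209440 / 6962840301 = -0.00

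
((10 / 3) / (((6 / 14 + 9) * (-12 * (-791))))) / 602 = 5 / 80814888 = 0.00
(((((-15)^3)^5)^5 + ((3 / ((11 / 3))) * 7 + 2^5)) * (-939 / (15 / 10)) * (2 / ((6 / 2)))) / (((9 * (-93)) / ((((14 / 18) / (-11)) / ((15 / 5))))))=1552170707616414775118464300320755899739953540146780025521522361486859153956174850463863550440 / 8203437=189209804087776230270125100000000000000000000000000000000000000000000000000000000000000.00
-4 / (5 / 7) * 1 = -28 / 5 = -5.60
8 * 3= 24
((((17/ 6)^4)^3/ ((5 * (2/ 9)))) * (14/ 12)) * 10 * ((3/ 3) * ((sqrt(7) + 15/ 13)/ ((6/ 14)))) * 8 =142742448121291445/ 2358180864 + 28548489624258289 * sqrt(7)/ 544195584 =199326808.21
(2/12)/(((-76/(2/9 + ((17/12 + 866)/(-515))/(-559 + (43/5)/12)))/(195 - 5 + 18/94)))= -62519929157/665500441608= -0.09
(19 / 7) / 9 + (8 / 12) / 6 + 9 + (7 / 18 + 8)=2243 / 126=17.80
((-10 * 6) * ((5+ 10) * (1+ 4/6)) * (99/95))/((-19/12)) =987.26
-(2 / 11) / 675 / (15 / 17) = -34 / 111375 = -0.00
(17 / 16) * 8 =17 / 2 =8.50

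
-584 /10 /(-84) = 73 /105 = 0.70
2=2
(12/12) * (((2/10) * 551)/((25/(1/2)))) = 551/250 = 2.20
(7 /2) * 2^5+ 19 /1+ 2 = 133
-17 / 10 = -1.70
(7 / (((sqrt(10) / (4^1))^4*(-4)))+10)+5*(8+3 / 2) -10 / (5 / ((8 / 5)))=2491 / 50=49.82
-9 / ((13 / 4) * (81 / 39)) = -4 / 3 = -1.33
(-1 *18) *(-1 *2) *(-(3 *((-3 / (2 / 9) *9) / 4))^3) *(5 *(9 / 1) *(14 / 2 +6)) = 15935694332.70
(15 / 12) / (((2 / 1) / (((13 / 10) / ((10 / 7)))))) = 91 / 160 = 0.57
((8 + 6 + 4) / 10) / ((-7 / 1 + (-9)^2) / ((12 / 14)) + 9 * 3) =27 / 1700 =0.02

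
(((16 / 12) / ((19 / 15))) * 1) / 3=20 / 57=0.35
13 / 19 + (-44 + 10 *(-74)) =-14883 / 19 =-783.32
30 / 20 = 3 / 2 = 1.50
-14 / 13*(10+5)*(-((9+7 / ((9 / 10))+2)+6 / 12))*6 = 1868.46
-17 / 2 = -8.50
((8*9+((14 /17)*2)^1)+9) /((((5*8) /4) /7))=1967 /34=57.85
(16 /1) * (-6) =-96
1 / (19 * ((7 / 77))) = 11 / 19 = 0.58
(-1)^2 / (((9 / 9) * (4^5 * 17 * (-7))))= -1 / 121856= -0.00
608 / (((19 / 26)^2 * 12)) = 5408 / 57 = 94.88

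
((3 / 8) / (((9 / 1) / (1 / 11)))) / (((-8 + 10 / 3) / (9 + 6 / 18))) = -1 / 132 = -0.01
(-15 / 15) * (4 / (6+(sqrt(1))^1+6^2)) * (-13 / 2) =26 / 43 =0.60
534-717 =-183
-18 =-18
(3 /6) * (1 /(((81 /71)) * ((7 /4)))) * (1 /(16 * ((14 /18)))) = 71 /3528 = 0.02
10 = 10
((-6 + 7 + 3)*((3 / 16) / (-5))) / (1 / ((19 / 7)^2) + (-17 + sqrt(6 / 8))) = 0.01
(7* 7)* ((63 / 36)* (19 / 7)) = 931 / 4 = 232.75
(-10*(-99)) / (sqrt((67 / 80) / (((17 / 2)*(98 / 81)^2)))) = 21560*sqrt(11390) / 603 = 3815.87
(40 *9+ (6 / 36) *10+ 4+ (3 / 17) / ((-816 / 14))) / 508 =2536243 / 3523488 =0.72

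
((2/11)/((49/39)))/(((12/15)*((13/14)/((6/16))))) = 45/616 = 0.07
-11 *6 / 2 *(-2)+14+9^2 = 161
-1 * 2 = -2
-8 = -8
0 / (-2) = 0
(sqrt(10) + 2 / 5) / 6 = 1 / 15 + sqrt(10) / 6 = 0.59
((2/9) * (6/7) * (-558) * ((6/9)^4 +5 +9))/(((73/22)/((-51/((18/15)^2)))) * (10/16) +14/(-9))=1066648000/1140951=934.88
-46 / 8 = -23 / 4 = -5.75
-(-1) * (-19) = -19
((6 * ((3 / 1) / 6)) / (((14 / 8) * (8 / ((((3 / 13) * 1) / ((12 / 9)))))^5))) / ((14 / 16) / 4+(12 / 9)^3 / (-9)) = -43046721 / 236419991994368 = -0.00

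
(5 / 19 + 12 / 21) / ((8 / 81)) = 8991 / 1064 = 8.45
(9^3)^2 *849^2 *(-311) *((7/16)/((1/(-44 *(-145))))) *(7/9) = -1034534752248735045/4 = -258633688062183761.25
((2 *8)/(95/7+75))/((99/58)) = 0.11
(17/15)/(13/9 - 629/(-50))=510/6311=0.08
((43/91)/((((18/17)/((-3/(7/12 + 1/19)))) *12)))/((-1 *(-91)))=-13889/7204470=-0.00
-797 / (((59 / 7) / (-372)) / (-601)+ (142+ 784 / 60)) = -6236540940 / 1213400063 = -5.14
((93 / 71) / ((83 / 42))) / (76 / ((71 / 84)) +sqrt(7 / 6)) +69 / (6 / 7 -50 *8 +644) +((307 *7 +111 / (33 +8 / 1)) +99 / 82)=219333112467582787 / 101863609976797 -39618 *sqrt(42) / 2899041181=2153.20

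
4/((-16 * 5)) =-1/20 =-0.05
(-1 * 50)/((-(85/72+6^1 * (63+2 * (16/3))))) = 3600/31909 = 0.11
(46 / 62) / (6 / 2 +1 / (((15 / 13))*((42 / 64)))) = 7245 / 42191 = 0.17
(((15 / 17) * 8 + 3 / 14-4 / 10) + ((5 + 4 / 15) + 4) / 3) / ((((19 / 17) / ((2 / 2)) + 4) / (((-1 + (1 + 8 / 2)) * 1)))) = 213386 / 27405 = 7.79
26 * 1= 26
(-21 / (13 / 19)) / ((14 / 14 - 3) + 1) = 399 / 13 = 30.69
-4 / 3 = -1.33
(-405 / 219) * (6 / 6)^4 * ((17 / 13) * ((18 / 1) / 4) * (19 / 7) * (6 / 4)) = -1177335 / 26572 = -44.31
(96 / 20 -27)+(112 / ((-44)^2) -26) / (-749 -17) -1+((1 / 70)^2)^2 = -25776850234657 / 1112695430000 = -23.17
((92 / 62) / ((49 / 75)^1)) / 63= 1150 / 31899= 0.04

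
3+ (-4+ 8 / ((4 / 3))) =5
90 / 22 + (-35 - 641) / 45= -5411 / 495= -10.93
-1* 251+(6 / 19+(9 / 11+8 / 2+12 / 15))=-256094 / 1045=-245.07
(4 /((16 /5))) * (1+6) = 35 /4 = 8.75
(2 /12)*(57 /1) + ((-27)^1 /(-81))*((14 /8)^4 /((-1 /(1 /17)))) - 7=30239 /13056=2.32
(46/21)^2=2116/441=4.80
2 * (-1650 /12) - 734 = -1009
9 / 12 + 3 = 15 / 4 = 3.75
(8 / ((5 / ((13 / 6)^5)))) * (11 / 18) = 46.69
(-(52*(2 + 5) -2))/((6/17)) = -3077/3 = -1025.67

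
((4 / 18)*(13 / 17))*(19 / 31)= 494 / 4743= 0.10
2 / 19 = 0.11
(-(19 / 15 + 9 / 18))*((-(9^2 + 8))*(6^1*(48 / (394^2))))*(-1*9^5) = -17224.92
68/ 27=2.52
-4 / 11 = -0.36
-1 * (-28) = 28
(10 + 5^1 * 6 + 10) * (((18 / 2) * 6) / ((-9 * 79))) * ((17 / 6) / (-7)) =850 / 553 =1.54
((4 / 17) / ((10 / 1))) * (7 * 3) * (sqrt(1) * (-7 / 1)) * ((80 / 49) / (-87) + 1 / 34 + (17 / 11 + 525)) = -839521037 / 460955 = -1821.26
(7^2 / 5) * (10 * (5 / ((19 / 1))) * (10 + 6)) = 7840 / 19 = 412.63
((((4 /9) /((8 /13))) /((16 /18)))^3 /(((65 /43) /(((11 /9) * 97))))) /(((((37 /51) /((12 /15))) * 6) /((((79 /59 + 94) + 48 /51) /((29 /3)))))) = 748785306841 /9723955200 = 77.00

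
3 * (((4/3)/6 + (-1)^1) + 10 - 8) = 11/3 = 3.67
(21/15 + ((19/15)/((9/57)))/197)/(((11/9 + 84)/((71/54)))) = 453406/20398365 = 0.02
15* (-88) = -1320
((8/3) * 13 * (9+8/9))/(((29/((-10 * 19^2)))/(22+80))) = -1136081440/261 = -4352802.45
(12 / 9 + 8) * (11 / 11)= 28 / 3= 9.33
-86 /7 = -12.29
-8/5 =-1.60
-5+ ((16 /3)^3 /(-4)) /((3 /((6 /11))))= -3533 /297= -11.90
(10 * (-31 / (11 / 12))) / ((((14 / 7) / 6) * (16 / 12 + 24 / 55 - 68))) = 20925 / 1366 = 15.32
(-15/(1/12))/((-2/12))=1080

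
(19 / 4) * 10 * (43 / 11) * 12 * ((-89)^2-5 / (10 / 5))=194082435 / 11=17643857.73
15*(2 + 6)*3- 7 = 353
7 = 7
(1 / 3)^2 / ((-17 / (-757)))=757 / 153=4.95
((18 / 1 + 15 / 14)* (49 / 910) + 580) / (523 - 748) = -151067 / 58500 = -2.58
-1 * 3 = -3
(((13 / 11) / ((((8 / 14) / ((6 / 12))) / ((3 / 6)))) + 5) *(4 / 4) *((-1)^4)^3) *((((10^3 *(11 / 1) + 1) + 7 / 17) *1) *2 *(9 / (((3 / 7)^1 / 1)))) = 476700798 / 187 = 2549202.13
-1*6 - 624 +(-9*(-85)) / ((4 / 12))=1665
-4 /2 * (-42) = 84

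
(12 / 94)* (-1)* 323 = -1938 / 47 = -41.23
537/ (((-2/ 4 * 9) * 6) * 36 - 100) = -537/ 1072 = -0.50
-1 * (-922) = 922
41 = 41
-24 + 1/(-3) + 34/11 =-701/33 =-21.24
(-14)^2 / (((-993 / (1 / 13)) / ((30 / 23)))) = -1960 / 98969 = -0.02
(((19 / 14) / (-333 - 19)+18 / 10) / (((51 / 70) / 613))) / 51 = 27129541 / 915552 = 29.63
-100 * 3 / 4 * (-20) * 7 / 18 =1750 / 3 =583.33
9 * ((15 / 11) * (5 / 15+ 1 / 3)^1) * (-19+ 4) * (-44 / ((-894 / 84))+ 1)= -1032750 / 1639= -630.11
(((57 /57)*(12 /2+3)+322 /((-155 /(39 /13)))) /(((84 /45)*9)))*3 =429 /868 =0.49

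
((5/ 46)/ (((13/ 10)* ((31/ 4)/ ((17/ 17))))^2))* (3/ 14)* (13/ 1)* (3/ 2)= 9000/ 2011373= 0.00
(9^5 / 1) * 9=531441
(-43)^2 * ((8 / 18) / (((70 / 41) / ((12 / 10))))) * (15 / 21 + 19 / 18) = 33810814 / 33075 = 1022.25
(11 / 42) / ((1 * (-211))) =-11 / 8862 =-0.00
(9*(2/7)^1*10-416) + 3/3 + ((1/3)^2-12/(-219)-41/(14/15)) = -3983179/9198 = -433.05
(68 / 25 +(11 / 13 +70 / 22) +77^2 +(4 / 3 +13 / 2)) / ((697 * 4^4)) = 127489819 / 3827366400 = 0.03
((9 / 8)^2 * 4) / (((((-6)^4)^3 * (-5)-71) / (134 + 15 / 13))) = -142317 / 2263853644208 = -0.00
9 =9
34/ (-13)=-34/ 13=-2.62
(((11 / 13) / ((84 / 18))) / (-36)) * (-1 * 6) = 11 / 364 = 0.03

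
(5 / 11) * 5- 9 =-74 / 11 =-6.73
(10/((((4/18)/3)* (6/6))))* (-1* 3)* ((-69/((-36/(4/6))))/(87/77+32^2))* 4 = -31878/15787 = -2.02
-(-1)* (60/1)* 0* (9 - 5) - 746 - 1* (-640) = -106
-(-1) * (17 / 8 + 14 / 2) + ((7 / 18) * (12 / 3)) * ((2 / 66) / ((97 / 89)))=2113025 / 230472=9.17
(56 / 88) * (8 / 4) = 14 / 11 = 1.27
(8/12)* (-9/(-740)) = 3/370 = 0.01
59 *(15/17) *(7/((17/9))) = 55755/289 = 192.92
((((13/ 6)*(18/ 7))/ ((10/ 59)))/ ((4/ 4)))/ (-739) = -2301/ 51730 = -0.04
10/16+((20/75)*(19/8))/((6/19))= 2.63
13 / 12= 1.08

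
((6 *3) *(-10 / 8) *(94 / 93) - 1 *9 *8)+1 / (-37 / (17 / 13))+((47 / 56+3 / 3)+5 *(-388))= -1697535751 / 835016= -2032.94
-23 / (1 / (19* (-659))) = 287983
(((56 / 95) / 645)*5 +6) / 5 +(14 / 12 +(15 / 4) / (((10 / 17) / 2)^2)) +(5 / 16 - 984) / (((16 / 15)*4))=-11597531351 / 62745600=-184.83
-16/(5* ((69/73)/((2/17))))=-2336/5865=-0.40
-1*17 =-17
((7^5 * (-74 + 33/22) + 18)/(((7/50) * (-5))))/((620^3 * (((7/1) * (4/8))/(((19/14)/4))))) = 0.00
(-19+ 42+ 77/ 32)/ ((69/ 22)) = 2981/ 368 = 8.10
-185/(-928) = 185/928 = 0.20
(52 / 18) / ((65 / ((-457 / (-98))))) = 457 / 2205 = 0.21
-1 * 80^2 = -6400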